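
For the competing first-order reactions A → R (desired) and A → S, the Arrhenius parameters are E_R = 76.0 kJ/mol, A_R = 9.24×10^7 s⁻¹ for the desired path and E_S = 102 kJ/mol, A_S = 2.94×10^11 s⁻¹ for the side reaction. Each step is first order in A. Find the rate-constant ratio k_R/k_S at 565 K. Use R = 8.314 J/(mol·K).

Since both paths have the same order in A, the concentration cancels and S_{R/S} = k_R/k_S = (A_R/A_S)·exp[(E_S−E_R)/(RT)].
(E_S−E_R)/(RT) = (102−76.0)×10³/(8.314×565) = 26000/4697 = 5.535.
k_R/k_S = (9.24×10^7/2.94×10^11)·exp(5.535) = 3.143×10^-4 × 253.4 = 0.0796.
Since E_R < E_S, lowering the temperature improves selectivity toward R.

0.0796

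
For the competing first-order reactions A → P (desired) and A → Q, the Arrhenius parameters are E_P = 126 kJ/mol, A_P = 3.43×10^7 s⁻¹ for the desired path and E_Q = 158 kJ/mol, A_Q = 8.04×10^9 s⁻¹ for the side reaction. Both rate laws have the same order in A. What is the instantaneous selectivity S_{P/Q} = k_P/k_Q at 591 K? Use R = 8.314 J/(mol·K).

2.87

k_P/k_Q = (A_P/A_Q)·exp[−(E_P−E_Q)/(RT)] = (A_P/A_Q)·exp[(E_Q−E_P)/(RT)].
(E_Q−E_P)/(RT) = (158−126)×10³/(8.314×591) = 32000/4914 = 6.513.
k_P/k_Q = (3.43×10^7/8.04×10^9)·exp(6.513) = 0.004266 × 673.6 = 2.87.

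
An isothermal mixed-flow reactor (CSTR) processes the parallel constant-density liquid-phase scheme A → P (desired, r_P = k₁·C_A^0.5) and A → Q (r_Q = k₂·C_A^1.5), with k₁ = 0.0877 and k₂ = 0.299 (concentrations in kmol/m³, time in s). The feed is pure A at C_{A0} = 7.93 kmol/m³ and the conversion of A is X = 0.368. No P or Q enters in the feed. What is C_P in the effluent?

0.161 kmol/m³

Exit C_A = C_{A0}(1−X) = 7.93×0.632 = 5.012 kmol/m³.
A CSTR operates uniformly at the exit composition, giving r_P = 0.1963 and r_Q = 3.355 (each k·C_A^n at C_A = 5.012).
Fraction of consumed A going to P: r_P/(r_P+r_Q) = 0.05529.
C_P = 0.05529·C_{A0}·X = 0.05529×7.93×0.368 = 0.161 kmol/m³.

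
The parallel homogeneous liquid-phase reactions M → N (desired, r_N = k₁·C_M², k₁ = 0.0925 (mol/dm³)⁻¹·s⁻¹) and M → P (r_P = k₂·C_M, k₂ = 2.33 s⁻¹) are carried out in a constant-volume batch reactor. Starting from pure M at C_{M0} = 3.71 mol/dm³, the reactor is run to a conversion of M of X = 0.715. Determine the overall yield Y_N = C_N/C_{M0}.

C_M = C_{M0}(1−X) = 1.057 mol/dm³.
Along a PFR/batch, dC_P/dC_M = −r_P/(r_N+r_P) = −k₂/(k₂+k₁·C_M).
Integrating from C_{M0} to C_M: C_P = (2.33/0.0925)·ln[(2.33+0.0925·3.71)/(2.33+0.0925·1.06)] = 25.19·ln(2.673/2.428) = 2.425 mol/dm³.
Then C_N = (C_{M0}−C_M) − C_P = 2.653 − 2.425 = 0.2275 mol/dm³.
Y_N = C_N/C_{M0} = 0.2275/3.71 = 0.0613.

0.0613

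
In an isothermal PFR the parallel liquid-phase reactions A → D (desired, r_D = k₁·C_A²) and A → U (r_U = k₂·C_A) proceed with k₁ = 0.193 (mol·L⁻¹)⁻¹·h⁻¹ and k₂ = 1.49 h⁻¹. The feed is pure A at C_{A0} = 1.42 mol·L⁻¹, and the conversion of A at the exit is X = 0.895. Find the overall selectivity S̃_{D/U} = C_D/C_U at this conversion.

C_A = C_{A0}(1−X) = 0.1491 mol·L⁻¹.
Along a PFR/batch, dC_U/dC_A = −r_U/(r_D+r_U) = −k₂/(k₂+k₁·C_A).
Integrating from C_{A0} to C_A: C_U = (1.49/0.193)·ln[(1.49+0.193·1.42)/(1.49+0.193·0.149)] = 7.720·ln(1.764/1.519) = 1.156 mol·L⁻¹.
Then C_D = (C_{A0}−C_A) − C_U = 1.271 − 1.156 = 0.1151 mol·L⁻¹.
S̃_{D/U} = C_D/C_U = 0.1151/1.156 = 0.0996.

0.0996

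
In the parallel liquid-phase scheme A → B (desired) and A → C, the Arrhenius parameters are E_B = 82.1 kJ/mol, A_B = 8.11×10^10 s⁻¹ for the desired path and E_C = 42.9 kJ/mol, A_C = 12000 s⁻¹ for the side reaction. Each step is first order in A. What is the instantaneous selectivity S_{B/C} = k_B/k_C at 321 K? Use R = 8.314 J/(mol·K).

Since both paths have the same order in A, the concentration cancels and S_{B/C} = k_B/k_C = (A_B/A_C)·exp[(E_C−E_B)/(RT)].
(E_C−E_B)/(RT) = (42.9−82.1)×10³/(8.314×321) = -39200/2669 = -14.69.
k_B/k_C = (8.11×10^10/12000)·exp(-14.69) = 6.758×10^6 × 4.178×10^-7 = 2.82.

2.82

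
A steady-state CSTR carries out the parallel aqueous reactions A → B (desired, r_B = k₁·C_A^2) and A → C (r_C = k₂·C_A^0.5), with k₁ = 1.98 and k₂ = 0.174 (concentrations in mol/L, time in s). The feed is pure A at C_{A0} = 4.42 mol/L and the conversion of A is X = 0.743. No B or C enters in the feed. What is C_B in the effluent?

3.06 mol/L

Exit C_A = C_{A0}(1−X) = 4.42×0.257 = 1.136 mol/L.
In a CSTR the entire volume is at exit conditions, so r_B = 1.98×1.136^2 = 2.555 and r_C = 0.174×1.136^0.5 = 0.1855.
Fraction of consumed A going to B: r_B/(r_B+r_C) = 0.9323.
C_B = 0.9323·C_{A0}·X = 0.9323×4.42×0.743 = 3.06 mol/L.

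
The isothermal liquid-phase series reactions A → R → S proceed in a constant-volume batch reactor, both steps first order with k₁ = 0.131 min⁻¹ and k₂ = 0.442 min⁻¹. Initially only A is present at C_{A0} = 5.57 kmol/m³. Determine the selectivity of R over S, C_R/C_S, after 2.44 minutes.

1.47

The intermediate concentration in a first-order A→B→C sequence is C_R = k₁C_{A0}(e^(−k₁t) − e^(−k₂t))/(k₂−k₁).
e^(−k₁t) = e^(−0.131×2.44) = e^(−0.3196) = 0.7264; e^(−k₂t) = e^(−1.078) = 0.3401.
C_R = 0.131×5.57/(0.442−0.131) × (0.7264−0.3401) = 2.346×0.3863 = 0.9063 kmol/m³.
C_A = C_{A0}e^(−k₁t) = 4.046 kmol/m³, so C_S = C_{A0}−C_A−C_R = 0.6176 kmol/m³; C_R/C_S = 1.47.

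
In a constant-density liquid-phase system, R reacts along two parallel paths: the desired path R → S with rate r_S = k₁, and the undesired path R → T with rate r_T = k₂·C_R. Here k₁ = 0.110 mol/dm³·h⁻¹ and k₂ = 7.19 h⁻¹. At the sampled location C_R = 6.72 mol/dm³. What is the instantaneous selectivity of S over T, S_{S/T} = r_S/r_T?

0.00228

S_{S/T} = r_S/r_T = (k₁)/(k₂·C_R) = (k₁/k₂)·C_R⁻¹.
= (0.110) / (7.19×6.720) = 0.1100/48.32 = 0.00228.
The undesired path is higher order in R, so low C_R (CSTR or dilute feed) favours S.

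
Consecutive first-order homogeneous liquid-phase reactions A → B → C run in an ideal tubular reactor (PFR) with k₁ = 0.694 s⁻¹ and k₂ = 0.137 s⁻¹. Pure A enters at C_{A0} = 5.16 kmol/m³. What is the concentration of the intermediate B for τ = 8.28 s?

2.05 kmol/m³

Solving the coupled first-order balances gives C_B(τ) = [k₁/(k₂−k₁)]·C_{A0}·(e^(−k₁τ) − e^(−k₂τ)).
e^(−k₁τ) = e^(−0.694×8.28) = e^(−5.746) = 0.003195; e^(−k₂τ) = e^(−1.134) = 0.3216.
C_B = 0.694×5.16/(0.137−0.694) × (0.003195−0.3216) = (-6.429)×(-0.3184) = 2.047 kmol/m³.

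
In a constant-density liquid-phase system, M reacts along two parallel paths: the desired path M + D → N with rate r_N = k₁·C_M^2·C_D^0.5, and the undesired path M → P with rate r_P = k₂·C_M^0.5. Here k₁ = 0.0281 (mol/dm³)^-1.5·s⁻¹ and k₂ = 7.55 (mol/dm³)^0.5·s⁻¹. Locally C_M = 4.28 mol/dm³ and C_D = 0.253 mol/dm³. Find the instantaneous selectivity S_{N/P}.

0.0166

S_{N/P} = r_N/r_P = (k₁·C_M^2·C_D^0.5)/(k₂·C_M^0.5) = (k₁/k₂)·C_M^1.5·C_D^0.5.
= (0.0281×4.280^2×0.2530^0.5) / (7.55×4.280^0.5) = 0.2589/15.62 = 0.0166.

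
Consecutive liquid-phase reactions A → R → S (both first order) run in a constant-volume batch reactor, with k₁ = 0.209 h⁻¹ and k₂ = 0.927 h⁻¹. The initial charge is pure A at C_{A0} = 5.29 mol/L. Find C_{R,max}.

0.773 mol/L

At the optimum, C_{R,max}/C_{A0} = (k₁/k₂)^[k₂/(k₂−k₁)].
= (0.209/0.927)^(0.927/(0.927−0.209)) = (0.2255)^(1.291) = 0.1461.
C_{R,max} = 0.1461×5.29 = 0.773 mol/L.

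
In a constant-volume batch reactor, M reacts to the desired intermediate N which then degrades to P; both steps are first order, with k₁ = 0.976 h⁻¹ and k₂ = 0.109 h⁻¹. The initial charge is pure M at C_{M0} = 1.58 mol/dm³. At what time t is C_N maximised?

2.53 h

For first-order series the maximum of C_N occurs at t_opt = ln(k₂/k₁)/(k₂−k₁).
= ln(0.109/0.976)/(0.109−0.976) = ln(0.1117)/-0.8670 = -2.192/-0.8670 = 2.53 h.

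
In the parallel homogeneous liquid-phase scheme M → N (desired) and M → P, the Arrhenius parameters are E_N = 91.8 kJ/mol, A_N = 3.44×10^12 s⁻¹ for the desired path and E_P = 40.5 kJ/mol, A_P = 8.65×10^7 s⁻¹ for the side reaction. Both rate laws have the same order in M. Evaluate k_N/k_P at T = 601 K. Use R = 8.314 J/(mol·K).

k_N/k_P = (A_N/A_P)·exp[−(E_N−E_P)/(RT)] = (A_N/A_P)·exp[(E_P−E_N)/(RT)].
(E_P−E_N)/(RT) = (40.5−91.8)×10³/(8.314×601) = -51300/4997 = -10.27.
k_N/k_P = (3.44×10^12/8.65×10^7)·exp(-10.27) = 39769 × 3.477×10^-5 = 1.38.

1.38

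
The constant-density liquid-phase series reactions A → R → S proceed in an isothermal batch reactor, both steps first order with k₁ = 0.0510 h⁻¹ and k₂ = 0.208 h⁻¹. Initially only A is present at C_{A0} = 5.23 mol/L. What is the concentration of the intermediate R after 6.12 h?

0.768 mol/L

Solving the coupled first-order balances gives C_R(t) = [k₁/(k₂−k₁)]·C_{A0}·(e^(−k₁t) − e^(−k₂t)).
e^(−k₁t) = e^(−0.0510×6.12) = e^(−0.3121) = 0.7319; e^(−k₂t) = e^(−1.273) = 0.2800.
C_R = 0.0510×5.23/(0.208−0.0510) × (0.7319−0.2800) = 1.699×0.4519 = 0.7677 mol/L.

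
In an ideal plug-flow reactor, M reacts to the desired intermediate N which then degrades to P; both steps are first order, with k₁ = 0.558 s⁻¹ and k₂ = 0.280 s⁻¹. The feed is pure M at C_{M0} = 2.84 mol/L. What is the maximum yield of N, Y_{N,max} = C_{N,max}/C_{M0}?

0.499

At the optimum, C_{N,max}/C_{M0} = (k₁/k₂)^[k₂/(k₂−k₁)].
= (0.558/0.280)^(0.280/(0.280−0.558)) = (1.993)^(-1.007) = 0.4993.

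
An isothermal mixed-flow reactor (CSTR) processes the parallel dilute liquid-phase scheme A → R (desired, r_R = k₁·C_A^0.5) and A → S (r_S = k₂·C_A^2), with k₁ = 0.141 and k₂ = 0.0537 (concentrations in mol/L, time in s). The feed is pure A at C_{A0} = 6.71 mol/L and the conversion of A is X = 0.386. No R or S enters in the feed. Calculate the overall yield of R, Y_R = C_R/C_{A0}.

0.0922

Exit C_A = C_{A0}(1−X) = 6.71×0.614 = 4.120 mol/L.
A CSTR operates uniformly at the exit composition, giving r_R = 0.2862 and r_S = 0.9115 (each k·C_A^n at C_A = 4.120).
Fraction of consumed A going to R: r_R/(r_R+r_S) = 0.2390.
C_R = 0.2390·C_{A0}·X = 0.2390×6.71×0.386 = 0.619 mol/L; Y_R = C_R/C_{A0} = 0.0922.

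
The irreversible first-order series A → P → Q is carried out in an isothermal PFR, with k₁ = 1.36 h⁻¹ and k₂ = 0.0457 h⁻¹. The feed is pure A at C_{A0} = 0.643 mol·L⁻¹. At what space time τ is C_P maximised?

2.58 h

The intermediate peaks when r₁ = r₂, i.e. k₁e^(−k₁τ) = k₂e^(−k₂τ), giving τ_opt = ln(k₂/k₁)/(k₂−k₁).
= ln(0.0457/1.36)/(0.0457−1.36) = ln(0.03360)/-1.314 = -3.393/-1.314 = 2.58 h.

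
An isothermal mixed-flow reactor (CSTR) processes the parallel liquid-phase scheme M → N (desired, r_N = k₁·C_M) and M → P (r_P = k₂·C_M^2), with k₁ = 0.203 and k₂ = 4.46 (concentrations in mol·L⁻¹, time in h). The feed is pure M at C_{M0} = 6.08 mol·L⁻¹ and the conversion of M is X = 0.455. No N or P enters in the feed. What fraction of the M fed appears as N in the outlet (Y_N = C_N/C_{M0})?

Exit C_M = C_{M0}(1−X) = 6.08×0.545 = 3.314 mol·L⁻¹.
In a CSTR the entire volume is at exit conditions, so r_N = 0.203×3.314 = 0.6727 and r_P = 4.46×3.314^2 = 48.97.
Fraction of consumed M going to N: r_N/(r_N+r_P) = 0.01355.
C_N = 0.01355·C_{M0}·X = 0.01355×6.08×0.455 = 0.0375 mol·L⁻¹; Y_N = C_N/C_{M0} = 0.00617.

0.00617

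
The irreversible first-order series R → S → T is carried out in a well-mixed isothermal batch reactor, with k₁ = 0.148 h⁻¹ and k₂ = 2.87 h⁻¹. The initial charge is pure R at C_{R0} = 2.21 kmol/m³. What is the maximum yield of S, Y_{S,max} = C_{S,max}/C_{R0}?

For a first-order series the maximum intermediate yield is C_{S,max}/C_{R0} = (k₁/k₂)^[k₂/(k₂−k₁)].
= (0.148/2.87)^(2.87/(2.87−0.148)) = (0.05157)^(1.054) = 0.04389.

0.0439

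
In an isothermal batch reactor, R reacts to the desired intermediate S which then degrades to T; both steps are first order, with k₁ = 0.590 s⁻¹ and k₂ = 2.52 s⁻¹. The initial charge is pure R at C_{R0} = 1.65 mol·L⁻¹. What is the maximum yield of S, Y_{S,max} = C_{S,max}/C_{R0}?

At the optimum, C_{S,max}/C_{R0} = (k₁/k₂)^[k₂/(k₂−k₁)].
= (0.590/2.52)^(2.52/(2.52−0.590)) = (0.2341)^(1.306) = 0.1502.

0.150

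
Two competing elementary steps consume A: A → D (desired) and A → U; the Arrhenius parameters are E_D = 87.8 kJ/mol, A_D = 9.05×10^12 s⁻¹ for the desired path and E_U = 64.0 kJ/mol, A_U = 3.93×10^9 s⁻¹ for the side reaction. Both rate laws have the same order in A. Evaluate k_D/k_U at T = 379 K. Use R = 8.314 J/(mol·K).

1.21

k_D/k_U = (A_D/A_U)·exp[−(E_D−E_U)/(RT)] = (A_D/A_U)·exp[(E_U−E_D)/(RT)].
(E_U−E_D)/(RT) = (64.0−87.8)×10³/(8.314×379) = -23800/3151 = -7.553.
k_D/k_U = (9.05×10^12/3.93×10^9)·exp(-7.553) = 2303 × 5.245×10^-4 = 1.21.
Since E_D > E_U, raising the temperature improves selectivity toward D.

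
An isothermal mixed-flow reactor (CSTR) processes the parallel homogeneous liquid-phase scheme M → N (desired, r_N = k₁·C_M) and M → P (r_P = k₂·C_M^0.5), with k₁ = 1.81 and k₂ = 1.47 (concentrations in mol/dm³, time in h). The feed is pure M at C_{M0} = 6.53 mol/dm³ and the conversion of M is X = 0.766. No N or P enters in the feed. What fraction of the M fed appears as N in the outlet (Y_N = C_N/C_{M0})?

0.462

Exit C_M = C_{M0}(1−X) = 6.53×0.234 = 1.528 mol/dm³.
A CSTR operates uniformly at the exit composition, giving r_N = 2.766 and r_P = 1.817 (each k·C_M^n at C_M = 1.528).
Fraction of consumed M going to N: r_N/(r_N+r_P) = 0.6035.
C_N = 0.6035·C_{M0}·X = 0.6035×6.53×0.766 = 3.02 mol/dm³; Y_N = C_N/C_{M0} = 0.462.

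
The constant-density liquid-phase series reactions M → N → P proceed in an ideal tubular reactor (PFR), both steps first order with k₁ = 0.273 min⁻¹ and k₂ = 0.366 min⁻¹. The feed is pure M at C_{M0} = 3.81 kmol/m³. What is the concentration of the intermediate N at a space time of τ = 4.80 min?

The intermediate concentration in a first-order A→B→C sequence is C_N = k₁C_{M0}(e^(−k₁τ) − e^(−k₂τ))/(k₂−k₁).
e^(−k₁τ) = e^(−0.273×4.80) = e^(−1.310) = 0.2697; e^(−k₂τ) = e^(−1.757) = 0.1726.
C_N = 0.273×3.81/(0.366−0.273) × (0.2697−0.1726) = 11.18×0.09712 = 1.086 kmol/m³.

1.09 kmol/m³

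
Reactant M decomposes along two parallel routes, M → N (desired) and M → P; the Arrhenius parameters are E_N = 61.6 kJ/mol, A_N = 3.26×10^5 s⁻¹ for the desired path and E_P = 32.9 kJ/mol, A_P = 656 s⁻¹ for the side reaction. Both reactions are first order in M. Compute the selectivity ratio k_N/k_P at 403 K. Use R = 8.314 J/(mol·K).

With equal orders, S_{N/P} = k_N/k_P = (A_N/A_P)·exp[(E_P−E_N)/(RT)].
(E_P−E_N)/(RT) = (32.9−61.6)×10³/(8.314×403) = -28700/3351 = -8.566.
k_N/k_P = (3.26×10^5/656)·exp(-8.566) = 497.0 × 1.905×10^-4 = 0.0947.
Since E_N > E_P, raising the temperature improves selectivity toward N.

0.0947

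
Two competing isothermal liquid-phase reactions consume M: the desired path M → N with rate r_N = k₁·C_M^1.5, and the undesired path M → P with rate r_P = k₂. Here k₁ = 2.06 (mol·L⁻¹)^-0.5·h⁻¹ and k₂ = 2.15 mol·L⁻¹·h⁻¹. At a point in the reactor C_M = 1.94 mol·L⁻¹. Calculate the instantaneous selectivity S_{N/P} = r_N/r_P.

2.59

S_{N/P} = r_N/r_P = (k₁·C_M^1.5)/(k₂) = (k₁/k₂)·C_M^1.5.
= (2.06×1.940^1.5) / (2.15) = 5.566/2.150 = 2.59.
Since the desired path is higher order in M, keeping C_M high (PFR or concentrated feed) favours N.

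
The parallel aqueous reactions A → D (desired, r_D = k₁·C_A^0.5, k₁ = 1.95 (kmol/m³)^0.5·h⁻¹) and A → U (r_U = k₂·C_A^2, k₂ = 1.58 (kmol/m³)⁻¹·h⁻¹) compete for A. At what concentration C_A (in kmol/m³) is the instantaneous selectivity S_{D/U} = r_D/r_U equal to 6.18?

S_{D/U} = (k₁/k₂)·C_A^-1.5 ⇒ C_A = (S·k₂/k₁)^(1/(-1.5)).
= (6.18×1.58/1.95)^(-0.6667) = (5.007)^(-0.6667) = 0.342 kmol/m³.

0.342 kmol/m³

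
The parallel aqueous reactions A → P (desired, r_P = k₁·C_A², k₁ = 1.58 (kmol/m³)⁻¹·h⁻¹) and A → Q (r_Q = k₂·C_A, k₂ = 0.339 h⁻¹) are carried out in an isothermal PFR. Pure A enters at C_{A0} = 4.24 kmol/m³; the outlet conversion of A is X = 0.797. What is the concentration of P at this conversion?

3.07 kmol/m³

C_A = C_{A0}(1−X) = 0.8607 kmol/m³.
Along a PFR/batch, dC_Q/dC_A = −r_Q/(r_P+r_Q) = −k₂/(k₂+k₁·C_A).
Integrating from C_{A0} to C_A: C_Q = (0.339/1.58)·ln[(0.339+1.58·4.24)/(0.339+1.58·0.861)] = 0.2146·ln(7.038/1.699) = 0.3050 kmol/m³.
Then C_P = (C_{A0}−C_A) − C_Q = 3.379 − 0.3050 = 3.074 kmol/m³.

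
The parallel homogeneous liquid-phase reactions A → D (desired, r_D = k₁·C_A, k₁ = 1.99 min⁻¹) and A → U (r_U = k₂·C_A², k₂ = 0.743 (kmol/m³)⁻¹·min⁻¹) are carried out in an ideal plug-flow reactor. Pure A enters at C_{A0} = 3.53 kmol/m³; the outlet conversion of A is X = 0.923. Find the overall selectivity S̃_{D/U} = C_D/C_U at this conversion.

C_A = C_{A0}(1−X) = 0.2718 kmol/m³.
Along a PFR/batch, dC_D/dC_A = −r_D/(r_D+r_U) = −k₁/(k₁+k₂·C_A).
Integrating from C_{A0} to C_A: C_D = (1.99/0.743)·ln[(1.99+0.743·3.53)/(1.99+0.743·0.272)] = 2.678·ln(4.613/2.192) = 1.993 kmol/m³.
C_U = (C_{A0}−C_A)−C_D = 1.265 kmol/m³; S̃_{D/U} = 1.993/1.265 = 1.57.

1.57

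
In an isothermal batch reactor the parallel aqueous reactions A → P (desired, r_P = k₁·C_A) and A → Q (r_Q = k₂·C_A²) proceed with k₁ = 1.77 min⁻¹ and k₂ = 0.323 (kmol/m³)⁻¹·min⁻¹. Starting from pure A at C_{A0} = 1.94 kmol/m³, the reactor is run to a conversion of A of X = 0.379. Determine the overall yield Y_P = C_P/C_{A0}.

C_A = C_{A0}(1−X) = 1.205 kmol/m³.
Along a PFR/batch, dC_P/dC_A = −r_P/(r_P+r_Q) = −k₁/(k₁+k₂·C_A).
Integrating from C_{A0} to C_A: C_P = (1.77/0.323)·ln[(1.77+0.323·1.94)/(1.77+0.323·1.20)] = 5.480·ln(2.397/2.159) = 0.5718 kmol/m³.
Y_P = C_P/C_{A0} = 0.5718/1.94 = 0.295.

0.295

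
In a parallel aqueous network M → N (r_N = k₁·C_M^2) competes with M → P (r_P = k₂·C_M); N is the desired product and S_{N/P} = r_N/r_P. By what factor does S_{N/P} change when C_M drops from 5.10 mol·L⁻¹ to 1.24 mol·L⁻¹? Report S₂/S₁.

S_{N/P} = (k₁/k₂)·C_M, so S₂/S₁ = (C_{M,2}/C_{M,1}).
= 1.24/5.10 = 0.243.
Selectivity toward N falls as C_M falls — high-concentration operation is favoured.

0.243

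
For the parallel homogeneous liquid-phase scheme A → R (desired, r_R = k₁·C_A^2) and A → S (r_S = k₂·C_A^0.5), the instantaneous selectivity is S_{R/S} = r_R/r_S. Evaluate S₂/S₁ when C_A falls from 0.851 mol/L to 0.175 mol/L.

S_{R/S} = (k₁/k₂)·C_A^1.5, so S₂/S₁ = (C_{A,2}/C_{A,1})^1.5.
= (0.175/0.851)^1.5 = (0.2056)^1.5 = 0.0933.

0.0933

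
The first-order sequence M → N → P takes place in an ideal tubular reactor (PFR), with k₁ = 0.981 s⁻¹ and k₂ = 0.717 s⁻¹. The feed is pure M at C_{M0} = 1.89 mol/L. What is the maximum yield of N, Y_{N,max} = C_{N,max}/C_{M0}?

Evaluating C_N at τ_opt = ln(k₂/k₁)/(k₂−k₁) gives C_{N,max}/C_{M0} = (k₁/k₂)^[k₂/(k₂−k₁)].
= (0.981/0.717)^(0.717/(0.717−0.981)) = (1.368)^(-2.716) = 0.4268.

0.427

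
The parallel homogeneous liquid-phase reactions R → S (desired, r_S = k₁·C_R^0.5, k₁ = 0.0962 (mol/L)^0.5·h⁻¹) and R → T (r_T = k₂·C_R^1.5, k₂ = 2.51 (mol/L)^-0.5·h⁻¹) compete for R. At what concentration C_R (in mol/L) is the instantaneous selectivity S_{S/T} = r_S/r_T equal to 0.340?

0.113 mol/L

S_{S/T} = (k₁/k₂)·C_R⁻¹ ⇒ C_R = (S·k₂/k₁)^(-1).
= (0.340×2.51/0.0962)^(-1) = (8.871)^(-1) = 0.113 mol/L.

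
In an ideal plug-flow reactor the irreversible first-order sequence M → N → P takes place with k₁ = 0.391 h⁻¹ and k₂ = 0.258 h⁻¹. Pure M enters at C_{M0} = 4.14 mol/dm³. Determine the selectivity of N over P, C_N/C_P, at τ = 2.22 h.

2.71

Solving the coupled first-order balances gives C_N(τ) = [k₁/(k₂−k₁)]·C_{M0}·(e^(−k₁τ) − e^(−k₂τ)).
e^(−k₁τ) = e^(−0.391×2.22) = e^(−0.8680) = 0.4198; e^(−k₂τ) = e^(−0.5728) = 0.5640.
C_N = 0.391×4.14/(0.258−0.391) × (0.4198−0.5640) = (-12.17)×(-0.1442) = 1.755 mol/dm³.
C_M = C_{M0}e^(−k₁τ) = 1.738 mol/dm³, so C_P = C_{M0}−C_M−C_N = 0.6472 mol/dm³; C_N/C_P = 2.71.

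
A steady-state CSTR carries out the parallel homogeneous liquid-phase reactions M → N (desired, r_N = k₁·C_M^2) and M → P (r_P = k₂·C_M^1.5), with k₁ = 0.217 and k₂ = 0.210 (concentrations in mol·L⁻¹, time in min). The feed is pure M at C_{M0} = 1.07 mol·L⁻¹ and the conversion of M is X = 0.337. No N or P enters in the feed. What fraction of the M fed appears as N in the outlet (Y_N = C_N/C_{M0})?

0.157

Exit C_M = C_{M0}(1−X) = 1.07×0.663 = 0.7094 mol·L⁻¹.
In a CSTR the entire volume is at exit conditions, so r_N = 0.217×0.7094^2 = 0.1092 and r_P = 0.210×0.7094^1.5 = 0.1255.
Fraction of consumed M going to N: r_N/(r_N+r_P) = 0.4653.
C_N = 0.4653·C_{M0}·X = 0.4653×1.07×0.337 = 0.168 mol·L⁻¹; Y_N = C_N/C_{M0} = 0.157.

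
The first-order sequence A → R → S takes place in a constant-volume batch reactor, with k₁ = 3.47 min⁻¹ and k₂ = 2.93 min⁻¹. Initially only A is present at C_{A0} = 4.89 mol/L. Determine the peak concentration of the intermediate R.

1.95 mol/L

Evaluating C_R at t_opt = ln(k₂/k₁)/(k₂−k₁) gives C_{R,max}/C_{A0} = (k₁/k₂)^[k₂/(k₂−k₁)].
= (3.47/2.93)^(2.93/(2.93−3.47)) = (1.184)^(-5.426) = 0.3994.
C_{R,max} = 0.3994×4.89 = 1.95 mol/L.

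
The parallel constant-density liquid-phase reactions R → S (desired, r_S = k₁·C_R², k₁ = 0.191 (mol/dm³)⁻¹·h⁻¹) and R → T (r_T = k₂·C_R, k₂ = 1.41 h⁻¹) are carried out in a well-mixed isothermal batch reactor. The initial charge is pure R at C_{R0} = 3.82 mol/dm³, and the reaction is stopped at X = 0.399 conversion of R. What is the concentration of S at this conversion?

0.445 mol/dm³

C_R = C_{R0}(1−X) = 2.296 mol/dm³.
Along a PFR/batch, dC_T/dC_R = −r_T/(r_S+r_T) = −k₂/(k₂+k₁·C_R).
Integrating from C_{R0} to C_R: C_T = (1.41/0.191)·ln[(1.41+0.191·3.82)/(1.41+0.191·2.30)] = 7.382·ln(2.140/1.849) = 1.080 mol/dm³.
Then C_S = (C_{R0}−C_R) − C_T = 1.524 − 1.080 = 0.4445 mol/dm³.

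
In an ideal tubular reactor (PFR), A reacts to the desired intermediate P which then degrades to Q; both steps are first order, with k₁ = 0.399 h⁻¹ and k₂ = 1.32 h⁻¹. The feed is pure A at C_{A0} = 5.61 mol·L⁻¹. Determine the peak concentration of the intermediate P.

Evaluating C_P at τ_opt = ln(k₂/k₁)/(k₂−k₁) gives C_{P,max}/C_{A0} = (k₁/k₂)^[k₂/(k₂−k₁)].
= (0.399/1.32)^(1.32/(1.32−0.399)) = (0.3023)^(1.433) = 0.1800.
C_{P,max} = 0.1800×5.61 = 1.01 mol·L⁻¹.

1.01 mol·L⁻¹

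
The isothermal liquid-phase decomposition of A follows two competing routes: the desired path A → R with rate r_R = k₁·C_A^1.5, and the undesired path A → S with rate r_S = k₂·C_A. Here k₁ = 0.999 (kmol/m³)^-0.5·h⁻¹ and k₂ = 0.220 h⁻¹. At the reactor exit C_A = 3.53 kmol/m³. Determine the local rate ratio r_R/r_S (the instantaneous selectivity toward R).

8.53

S_{R/S} = r_R/r_S = (k₁·C_A^1.5)/(k₂·C_A) = (k₁/k₂)·C_A^0.5.
= (0.999×3.530^1.5) / (0.220×3.530) = 6.626/0.7766 = 8.53.
Since the desired path is higher order in A, keeping C_A high (PFR or concentrated feed) favours R.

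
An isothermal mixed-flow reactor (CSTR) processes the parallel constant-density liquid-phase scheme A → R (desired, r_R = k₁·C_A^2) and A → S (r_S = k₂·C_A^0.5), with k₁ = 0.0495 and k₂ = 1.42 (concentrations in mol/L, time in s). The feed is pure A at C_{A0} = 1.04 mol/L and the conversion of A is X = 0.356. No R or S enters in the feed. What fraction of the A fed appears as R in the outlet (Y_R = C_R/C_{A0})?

0.00667

Exit C_A = C_{A0}(1−X) = 1.04×0.644 = 0.6698 mol/L.
Rates in a CSTR are evaluated at the outlet concentration: r_R = 0.0495×0.6698^2 = 0.02220, r_S = 1.42×0.6698^0.5 = 1.162.
Fraction of consumed A going to R: r_R/(r_R+r_S) = 0.01875.
C_R = 0.01875·C_{A0}·X = 0.01875×1.04×0.356 = 0.00694 mol/L; Y_R = C_R/C_{A0} = 0.00667.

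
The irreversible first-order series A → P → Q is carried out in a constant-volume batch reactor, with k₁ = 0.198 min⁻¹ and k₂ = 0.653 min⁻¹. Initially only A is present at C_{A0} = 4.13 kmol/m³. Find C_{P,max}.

0.745 kmol/m³

At the optimum, C_{P,max}/C_{A0} = (k₁/k₂)^[k₂/(k₂−k₁)].
= (0.198/0.653)^(0.653/(0.653−0.198)) = (0.3032)^(1.435) = 0.1804.
C_{P,max} = 0.1804×4.13 = 0.745 kmol/m³.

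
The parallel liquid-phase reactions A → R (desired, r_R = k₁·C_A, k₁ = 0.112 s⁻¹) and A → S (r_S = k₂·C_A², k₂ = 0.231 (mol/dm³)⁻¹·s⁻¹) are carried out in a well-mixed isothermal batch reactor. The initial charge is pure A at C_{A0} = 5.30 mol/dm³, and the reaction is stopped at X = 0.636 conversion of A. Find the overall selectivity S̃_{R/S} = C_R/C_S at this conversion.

0.144

C_A = C_{A0}(1−X) = 1.929 mol/dm³.
Along a PFR/batch, dC_R/dC_A = −r_R/(r_R+r_S) = −k₁/(k₁+k₂·C_A).
Integrating from C_{A0} to C_A: C_R = (0.112/0.231)·ln[(0.112+0.231·5.30)/(0.112+0.231·1.93)] = 0.4848·ln(1.336/0.5576) = 0.4237 mol/dm³.
C_S = (C_{A0}−C_A)−C_R = 2.947 mol/dm³; S̃_{R/S} = 0.4237/2.947 = 0.144.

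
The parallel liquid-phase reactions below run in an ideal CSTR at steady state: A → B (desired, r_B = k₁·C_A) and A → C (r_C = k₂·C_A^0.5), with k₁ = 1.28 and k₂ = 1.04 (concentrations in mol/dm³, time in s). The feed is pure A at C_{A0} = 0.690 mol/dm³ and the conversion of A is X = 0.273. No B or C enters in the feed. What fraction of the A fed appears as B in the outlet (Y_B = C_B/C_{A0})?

0.127

Exit C_A = C_{A0}(1−X) = 0.690×0.727 = 0.5016 mol/dm³.
In a CSTR the entire volume is at exit conditions, so r_B = 1.28×0.5016 = 0.6421 and r_C = 1.04×0.5016^0.5 = 0.7366.
Fraction of consumed A going to B: r_B/(r_B+r_C) = 0.4657.
C_B = 0.4657·C_{A0}·X = 0.4657×0.690×0.273 = 0.0877 mol/dm³; Y_B = C_B/C_{A0} = 0.127.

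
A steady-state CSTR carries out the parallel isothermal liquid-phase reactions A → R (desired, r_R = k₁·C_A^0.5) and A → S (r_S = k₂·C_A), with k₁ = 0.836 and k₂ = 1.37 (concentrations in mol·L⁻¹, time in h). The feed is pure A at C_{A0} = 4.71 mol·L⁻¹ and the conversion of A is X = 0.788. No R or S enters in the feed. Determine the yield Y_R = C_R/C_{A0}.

Exit C_A = C_{A0}(1−X) = 4.71×0.212 = 0.9985 mol·L⁻¹.
A CSTR operates uniformly at the exit composition, giving r_R = 0.8354 and r_S = 1.368 (each k·C_A^n at C_A = 0.9985).
Fraction of consumed A going to R: r_R/(r_R+r_S) = 0.3791.
C_R = 0.3791·C_{A0}·X = 0.3791×4.71×0.788 = 1.41 mol·L⁻¹; Y_R = C_R/C_{A0} = 0.299.

0.299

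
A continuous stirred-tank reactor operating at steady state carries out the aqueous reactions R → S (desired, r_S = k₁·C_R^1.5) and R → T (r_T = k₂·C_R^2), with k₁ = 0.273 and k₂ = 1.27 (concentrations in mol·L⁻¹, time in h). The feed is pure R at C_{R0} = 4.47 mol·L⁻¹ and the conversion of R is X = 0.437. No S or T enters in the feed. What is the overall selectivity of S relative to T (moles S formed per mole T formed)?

Exit C_R = C_{R0}(1−X) = 4.47×0.563 = 2.517 mol·L⁻¹.
Rates in a CSTR are evaluated at the outlet concentration: r_S = 0.273×2.517^1.5 = 1.090, r_T = 1.27×2.517^2 = 8.043.
Overall selectivity = C_S/C_T = r_Sτ/(r_Tτ) = r_S/r_T = 0.136.

0.136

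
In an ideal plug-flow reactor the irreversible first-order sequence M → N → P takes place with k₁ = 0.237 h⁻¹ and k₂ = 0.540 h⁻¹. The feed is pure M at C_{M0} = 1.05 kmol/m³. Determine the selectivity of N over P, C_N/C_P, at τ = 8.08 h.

The intermediate concentration in a first-order A→B→C sequence is C_N = k₁C_{M0}(e^(−k₁τ) − e^(−k₂τ))/(k₂−k₁).
e^(−k₁τ) = e^(−0.237×8.08) = e^(−1.915) = 0.1473; e^(−k₂τ) = e^(−4.363) = 0.01274.
C_N = 0.237×1.05/(0.540−0.237) × (0.1473−0.01274) = 0.8213×0.1346 = 0.1106 kmol/m³.
C_M = C_{M0}e^(−k₁τ) = 0.1547 kmol/m³, so C_P = C_{M0}−C_M−C_N = 0.7847 kmol/m³; C_N/C_P = 0.141.

0.141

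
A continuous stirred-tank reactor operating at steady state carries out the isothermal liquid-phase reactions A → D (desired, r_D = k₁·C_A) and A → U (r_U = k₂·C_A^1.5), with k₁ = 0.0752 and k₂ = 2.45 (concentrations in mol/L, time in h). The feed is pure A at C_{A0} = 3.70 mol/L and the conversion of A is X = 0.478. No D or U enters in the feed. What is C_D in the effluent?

Exit C_A = C_{A0}(1−X) = 3.70×0.522 = 1.931 mol/L.
Rates in a CSTR are evaluated at the outlet concentration: r_D = 0.0752×1.931 = 0.1452, r_U = 2.45×1.931^1.5 = 6.576.
Fraction of consumed A going to D: r_D/(r_D+r_U) = 0.02161.
C_D = 0.02161·C_{A0}·X = 0.02161×3.70×0.478 = 0.0382 mol/L.

0.0382 mol/L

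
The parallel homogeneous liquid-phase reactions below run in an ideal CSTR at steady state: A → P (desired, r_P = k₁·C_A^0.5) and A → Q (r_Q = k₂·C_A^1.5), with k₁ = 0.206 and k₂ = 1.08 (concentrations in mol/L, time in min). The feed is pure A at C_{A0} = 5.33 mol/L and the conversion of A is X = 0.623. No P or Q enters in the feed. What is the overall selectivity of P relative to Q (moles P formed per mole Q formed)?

Exit C_A = C_{A0}(1−X) = 5.33×0.377 = 2.009 mol/L.
Rates in a CSTR are evaluated at the outlet concentration: r_P = 0.206×2.009^0.5 = 0.2920, r_Q = 1.08×2.009^1.5 = 3.076.
Overall selectivity = C_P/C_Q = r_Pτ/(r_Qτ) = r_P/r_Q = 0.0949.

0.0949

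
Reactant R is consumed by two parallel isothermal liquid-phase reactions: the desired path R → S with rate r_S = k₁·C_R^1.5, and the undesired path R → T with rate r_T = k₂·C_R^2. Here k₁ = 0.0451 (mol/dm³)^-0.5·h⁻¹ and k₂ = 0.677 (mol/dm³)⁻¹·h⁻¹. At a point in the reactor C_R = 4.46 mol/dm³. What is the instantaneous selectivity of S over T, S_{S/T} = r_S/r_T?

0.0315

S_{S/T} = r_S/r_T = (k₁·C_R^1.5)/(k₂·C_R^2) = (k₁/k₂)·C_R^-0.5.
= (0.0451×4.460^1.5) / (0.677×4.460^2) = 0.4248/13.47 = 0.0315.
The undesired path is higher order in R, so low C_R (CSTR or dilute feed) favours S.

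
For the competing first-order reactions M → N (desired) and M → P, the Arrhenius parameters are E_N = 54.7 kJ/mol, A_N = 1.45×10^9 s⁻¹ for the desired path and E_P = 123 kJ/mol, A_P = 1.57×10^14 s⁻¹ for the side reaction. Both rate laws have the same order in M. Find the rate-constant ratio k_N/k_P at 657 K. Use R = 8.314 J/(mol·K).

With equal orders, S_{N/P} = k_N/k_P = (A_N/A_P)·exp[(E_P−E_N)/(RT)].
(E_P−E_N)/(RT) = (123−54.7)×10³/(8.314×657) = 68300/5462 = 12.50.
k_N/k_P = (1.45×10^9/1.57×10^14)·exp(12.50) = 9.236×10^-6 × 2.694×10^5 = 2.49.
Since E_N < E_P, lowering the temperature improves selectivity toward N.

2.49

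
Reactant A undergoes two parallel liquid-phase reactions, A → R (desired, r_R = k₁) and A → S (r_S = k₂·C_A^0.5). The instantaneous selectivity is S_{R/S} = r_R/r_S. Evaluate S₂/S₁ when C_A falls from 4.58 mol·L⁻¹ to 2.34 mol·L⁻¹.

S_{R/S} = (k₁/k₂)·C_A^-0.5, so S₂/S₁ = (C_{A,2}/C_{A,1})^-0.5.
= (2.34/4.58)^(-0.5) = (0.5109)^(-0.5) = 1.40.

1.40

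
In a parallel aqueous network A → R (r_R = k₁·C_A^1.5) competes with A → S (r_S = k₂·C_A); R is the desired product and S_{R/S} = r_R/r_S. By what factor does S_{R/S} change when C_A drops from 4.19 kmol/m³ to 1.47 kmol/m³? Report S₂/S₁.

0.592

S_{R/S} = (k₁/k₂)·C_A^0.5, so S₂/S₁ = (C_{A,2}/C_{A,1})^0.5.
= (1.47/4.19)^0.5 = (0.3508)^0.5 = 0.592.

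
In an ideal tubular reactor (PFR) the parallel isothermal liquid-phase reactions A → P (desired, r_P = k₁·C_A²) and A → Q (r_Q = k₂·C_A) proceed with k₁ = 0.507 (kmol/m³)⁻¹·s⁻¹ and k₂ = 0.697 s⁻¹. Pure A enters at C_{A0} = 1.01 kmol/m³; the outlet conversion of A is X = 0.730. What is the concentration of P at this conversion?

0.229 kmol/m³

C_A = C_{A0}(1−X) = 0.2727 kmol/m³.
Along a PFR/batch, dC_Q/dC_A = −r_Q/(r_P+r_Q) = −k₂/(k₂+k₁·C_A).
Integrating from C_{A0} to C_A: C_Q = (0.697/0.507)·ln[(0.697+0.507·1.01)/(0.697+0.507·0.273)] = 1.375·ln(1.209/0.8353) = 0.5085 kmol/m³.
Then C_P = (C_{A0}−C_A) − C_Q = 0.7373 − 0.5085 = 0.2288 kmol/m³.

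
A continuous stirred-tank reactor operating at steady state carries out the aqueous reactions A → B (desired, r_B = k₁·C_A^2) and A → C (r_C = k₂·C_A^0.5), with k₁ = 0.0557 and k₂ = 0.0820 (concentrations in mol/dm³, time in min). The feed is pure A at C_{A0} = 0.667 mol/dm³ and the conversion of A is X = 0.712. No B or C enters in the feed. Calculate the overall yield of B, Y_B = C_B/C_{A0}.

Exit C_A = C_{A0}(1−X) = 0.667×0.288 = 0.1921 mol/dm³.
In a CSTR the entire volume is at exit conditions, so r_B = 0.0557×0.1921^2 = 0.002055 and r_C = 0.0820×0.1921^0.5 = 0.03594.
Fraction of consumed A going to B: r_B/(r_B+r_C) = 0.05410.
C_B = 0.05410·C_{A0}·X = 0.05410×0.667×0.712 = 0.0257 mol/dm³; Y_B = C_B/C_{A0} = 0.0385.

0.0385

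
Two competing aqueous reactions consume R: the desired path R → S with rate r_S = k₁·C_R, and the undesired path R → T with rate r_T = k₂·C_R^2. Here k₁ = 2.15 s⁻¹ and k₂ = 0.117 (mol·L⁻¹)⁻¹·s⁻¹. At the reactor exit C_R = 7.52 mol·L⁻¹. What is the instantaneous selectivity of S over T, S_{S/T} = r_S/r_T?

S_{S/T} = r_S/r_T = (k₁·C_R)/(k₂·C_R^2) = (k₁/k₂)·C_R⁻¹.
= (2.15×7.520) / (0.117×7.520^2) = 16.17/6.616 = 2.44.
The undesired path is higher order in R, so low C_R (CSTR or dilute feed) favours S.

2.44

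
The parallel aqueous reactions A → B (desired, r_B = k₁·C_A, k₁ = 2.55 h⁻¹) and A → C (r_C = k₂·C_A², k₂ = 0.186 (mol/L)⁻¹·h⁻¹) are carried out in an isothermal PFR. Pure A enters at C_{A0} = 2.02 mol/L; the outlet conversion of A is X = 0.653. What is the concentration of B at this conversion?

1.20 mol/L

C_A = C_{A0}(1−X) = 0.7009 mol/L.
Along a PFR/batch, dC_B/dC_A = −r_B/(r_B+r_C) = −k₁/(k₁+k₂·C_A).
Integrating from C_{A0} to C_A: C_B = (2.55/0.186)·ln[(2.55+0.186·2.02)/(2.55+0.186·0.701)] = 13.71·ln(2.926/2.680) = 1.201 mol/L.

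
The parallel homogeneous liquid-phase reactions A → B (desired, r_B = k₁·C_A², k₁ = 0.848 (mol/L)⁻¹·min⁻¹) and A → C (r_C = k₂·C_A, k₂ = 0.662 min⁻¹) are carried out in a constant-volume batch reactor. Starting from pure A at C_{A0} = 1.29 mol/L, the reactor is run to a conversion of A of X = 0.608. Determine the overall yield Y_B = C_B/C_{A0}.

0.320

C_A = C_{A0}(1−X) = 0.5057 mol/L.
Along a PFR/batch, dC_C/dC_A = −r_C/(r_B+r_C) = −k₂/(k₂+k₁·C_A).
Integrating from C_{A0} to C_A: C_C = (0.662/0.848)·ln[(0.662+0.848·1.29)/(0.662+0.848·0.506)] = 0.7807·ln(1.756/1.091) = 0.3716 mol/L.
Then C_B = (C_{A0}−C_A) − C_C = 0.7843 − 0.3716 = 0.4127 mol/L.
Y_B = C_B/C_{A0} = 0.4127/1.29 = 0.320.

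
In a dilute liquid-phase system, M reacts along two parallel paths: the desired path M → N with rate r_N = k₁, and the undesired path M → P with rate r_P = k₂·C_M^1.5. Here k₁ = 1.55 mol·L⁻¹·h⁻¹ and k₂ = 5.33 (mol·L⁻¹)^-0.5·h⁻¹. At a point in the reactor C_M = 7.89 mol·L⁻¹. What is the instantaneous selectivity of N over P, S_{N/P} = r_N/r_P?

S_{N/P} = r_N/r_P = (k₁)/(k₂·C_M^1.5) = (k₁/k₂)·C_M^-1.5.
= (1.55) / (5.33×7.890^1.5) = 1.550/118.1 = 0.0131.

0.0131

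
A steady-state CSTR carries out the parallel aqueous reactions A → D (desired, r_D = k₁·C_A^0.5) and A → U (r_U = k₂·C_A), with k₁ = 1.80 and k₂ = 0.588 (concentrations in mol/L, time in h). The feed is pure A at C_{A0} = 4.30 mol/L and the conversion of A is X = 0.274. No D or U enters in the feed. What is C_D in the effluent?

Exit C_A = C_{A0}(1−X) = 4.30×0.726 = 3.122 mol/L.
In a CSTR the entire volume is at exit conditions, so r_D = 1.80×3.122^0.5 = 3.180 and r_U = 0.588×3.122 = 1.836.
Fraction of consumed A going to D: r_D/(r_D+r_U) = 0.6340.
C_D = 0.6340·C_{A0}·X = 0.6340×4.30×0.274 = 0.747 mol/L.

0.747 mol/L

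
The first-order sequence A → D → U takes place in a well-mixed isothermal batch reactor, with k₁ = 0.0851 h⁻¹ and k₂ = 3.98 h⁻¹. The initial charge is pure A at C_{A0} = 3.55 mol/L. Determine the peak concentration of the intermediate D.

For a first-order series the maximum intermediate yield is C_{D,max}/C_{A0} = (k₁/k₂)^[k₂/(k₂−k₁)].
= (0.0851/3.98)^(3.98/(3.98−0.0851)) = (0.02138)^(1.022) = 0.01966.
C_{D,max} = 0.01966×3.55 = 0.0698 mol/L.

0.0698 mol/L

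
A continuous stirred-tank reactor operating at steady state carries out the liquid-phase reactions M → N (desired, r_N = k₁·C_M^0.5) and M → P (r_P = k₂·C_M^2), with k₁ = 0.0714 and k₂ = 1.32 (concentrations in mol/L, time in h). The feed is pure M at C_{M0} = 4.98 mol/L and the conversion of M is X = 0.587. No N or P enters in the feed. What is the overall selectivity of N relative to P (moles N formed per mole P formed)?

Exit C_M = C_{M0}(1−X) = 4.98×0.413 = 2.057 mol/L.
Rates in a CSTR are evaluated at the outlet concentration: r_N = 0.0714×2.057^0.5 = 0.1024, r_P = 1.32×2.057^2 = 5.584.
Overall selectivity = C_N/C_P = r_Nτ/(r_Pτ) = r_N/r_P = 0.0183.

0.0183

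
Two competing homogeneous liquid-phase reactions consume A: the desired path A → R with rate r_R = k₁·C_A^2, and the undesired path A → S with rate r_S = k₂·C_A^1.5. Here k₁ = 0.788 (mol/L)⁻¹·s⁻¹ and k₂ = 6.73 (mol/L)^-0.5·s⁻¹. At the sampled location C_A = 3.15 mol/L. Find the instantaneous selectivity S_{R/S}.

0.208

S_{R/S} = r_R/r_S = (k₁·C_A^2)/(k₂·C_A^1.5) = (k₁/k₂)·C_A^0.5.
= (0.788×3.150^2) / (6.73×3.150^1.5) = 7.819/37.63 = 0.208.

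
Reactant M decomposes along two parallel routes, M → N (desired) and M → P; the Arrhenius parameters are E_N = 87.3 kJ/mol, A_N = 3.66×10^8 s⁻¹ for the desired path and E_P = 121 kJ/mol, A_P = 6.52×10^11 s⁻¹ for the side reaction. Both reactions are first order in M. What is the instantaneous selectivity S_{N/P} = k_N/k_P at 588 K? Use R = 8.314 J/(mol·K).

Since both paths have the same order in M, the concentration cancels and S_{N/P} = k_N/k_P = (A_N/A_P)·exp[(E_P−E_N)/(RT)].
(E_P−E_N)/(RT) = (121−87.3)×10³/(8.314×588) = 33700/4889 = 6.894.
k_N/k_P = (3.66×10^8/6.52×10^11)·exp(6.894) = 5.613×10^-4 × 985.9 = 0.553.

0.553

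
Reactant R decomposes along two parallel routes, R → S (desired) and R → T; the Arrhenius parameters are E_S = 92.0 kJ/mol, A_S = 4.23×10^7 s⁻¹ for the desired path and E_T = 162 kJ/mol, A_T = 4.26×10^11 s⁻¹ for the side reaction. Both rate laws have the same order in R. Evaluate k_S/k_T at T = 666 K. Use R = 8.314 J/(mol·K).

30.7

Since both paths have the same order in R, the concentration cancels and S_{S/T} = k_S/k_T = (A_S/A_T)·exp[(E_T−E_S)/(RT)].
(E_T−E_S)/(RT) = (162−92.0)×10³/(8.314×666) = 70000/5537 = 12.64.
k_S/k_T = (4.23×10^7/4.26×10^11)·exp(12.64) = 9.930×10^-5 × 3.093×10^5 = 30.7.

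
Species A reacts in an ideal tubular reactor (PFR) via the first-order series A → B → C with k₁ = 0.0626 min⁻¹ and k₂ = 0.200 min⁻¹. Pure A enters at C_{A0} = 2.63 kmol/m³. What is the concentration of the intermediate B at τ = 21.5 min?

Solving the coupled first-order balances gives C_B(τ) = [k₁/(k₂−k₁)]·C_{A0}·(e^(−k₁τ) − e^(−k₂τ)).
e^(−k₁τ) = e^(−0.0626×21.5) = e^(−1.346) = 0.2603; e^(−k₂τ) = e^(−4.300) = 0.01357.
C_B = 0.0626×2.63/(0.200−0.0626) × (0.2603−0.01357) = 1.198×0.2467 = 0.2956 kmol/m³.

0.296 kmol/m³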